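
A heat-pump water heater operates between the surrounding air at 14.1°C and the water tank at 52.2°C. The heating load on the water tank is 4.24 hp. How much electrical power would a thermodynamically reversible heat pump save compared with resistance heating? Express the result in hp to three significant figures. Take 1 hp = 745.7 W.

3.74 hp

In absolute terms T_C = 287.25 K and T_H = 325.35 K, so ΔT = 38.10 K.
COP_Carnot = T_H/ΔT = 325.35/38.10 = 8.539.
Resistance heating needs Ẇ_res = Q̇_H = 4.240 hp; the reversible heat pump needs only Ẇ_hp = Q̇_H/COP = 0.4965 hp.
Saving = 4.240 − 0.4965 = 3.743 hp.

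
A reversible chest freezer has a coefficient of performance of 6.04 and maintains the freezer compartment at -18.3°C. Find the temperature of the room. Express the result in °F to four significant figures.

75.01 °F

COP_R = T_C/(T_H − T_C) gives T_H − T_C = T_C/COP.
With T_C = 254.85 K, T_H = 254.85 × (1 + 1/6.04) = 297.04 K.
Converting, 297.04 K = 75.01°F.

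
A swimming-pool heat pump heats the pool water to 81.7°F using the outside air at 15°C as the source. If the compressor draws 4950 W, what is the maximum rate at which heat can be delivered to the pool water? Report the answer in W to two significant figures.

120000 W

In absolute terms T_C = 288.15 K and T_H = 300.76 K, so ΔT = 12.61 K.
COP_Carnot = T_H/ΔT = 300.76/12.61 = 23.85.
Q̇_max = COP_Carnot × Ẇ = 23.85 × 4950 W = 118100 W.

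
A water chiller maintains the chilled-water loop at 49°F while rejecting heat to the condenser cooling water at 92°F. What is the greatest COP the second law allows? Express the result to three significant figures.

11.8

In absolute terms T_C = 282.59 K and T_H = 306.48 K, so ΔT = 23.89 K.
For a reversible cycle, COP_Carnot = T_C/ΔT = 282.59/23.89 = 11.83.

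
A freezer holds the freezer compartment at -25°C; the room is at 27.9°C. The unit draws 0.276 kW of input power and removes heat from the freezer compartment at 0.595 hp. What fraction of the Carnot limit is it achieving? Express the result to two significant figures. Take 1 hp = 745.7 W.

Converting, Q̇_C = 0.5950 hp = 0.4437 kW, so COP_actual = Q̇_C/Ẇ = 0.4437/0.2760 = 1.608.
In absolute terms T_C = 248.15 K and T_H = 301.05 K, so ΔT = 52.90 K.
COP_Carnot = T_C/ΔT = 248.15/52.90 = 4.691.
η_II = COP_actual/COP_Carnot = 1.608/4.691 = 0.3427.

0.34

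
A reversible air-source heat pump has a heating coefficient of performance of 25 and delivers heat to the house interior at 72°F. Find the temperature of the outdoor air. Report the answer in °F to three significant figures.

50.7 °F

COP_HP = T_H/(T_H − T_C) gives T_H − T_C = T_H/COP.
With T_H = 295.37 K, T_C = 295.37 × (1 − 1/25) = 283.56 K.
Converting, 283.56 K = 50.73°F.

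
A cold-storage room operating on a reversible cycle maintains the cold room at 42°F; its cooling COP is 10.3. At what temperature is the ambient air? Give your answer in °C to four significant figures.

COP_R = T_C/(T_H − T_C) gives T_H − T_C = T_C/COP.
With T_C = 278.71 K, T_H = 278.71 × (1 + 1/10.3) = 305.76 K.
Converting, 305.76 K = 32.61°C.

32.61 °C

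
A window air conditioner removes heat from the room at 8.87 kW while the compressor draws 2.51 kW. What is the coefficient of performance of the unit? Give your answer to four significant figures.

3.534

The first law gives Q̇_H = Q̇_C + Ẇ, so the three rates are Q̇_C = 8.870, Q̇_H = 11.38, Ẇ = 2.510 kW.
COP_R = Q̇_C/Ẇ = 8.870/2.510 = 3.534.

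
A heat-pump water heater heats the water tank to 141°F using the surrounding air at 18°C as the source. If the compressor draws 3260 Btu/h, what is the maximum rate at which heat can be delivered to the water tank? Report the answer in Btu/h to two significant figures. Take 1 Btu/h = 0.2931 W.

26000 Btu/h

In absolute terms T_C = 291.15 K and T_H = 333.71 K, so ΔT = 42.56 K.
COP_Carnot = T_H/ΔT = 333.71/42.56 = 7.842.
Q̇_max = COP_Carnot × Ẇ = 7.842 × 3260 Btu/h = 25560 Btu/h.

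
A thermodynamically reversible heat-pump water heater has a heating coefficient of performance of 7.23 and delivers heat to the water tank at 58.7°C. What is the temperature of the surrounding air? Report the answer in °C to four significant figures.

COP_HP = T_H/(T_H − T_C) gives T_H − T_C = T_H/COP.
With T_H = 331.85 K, T_C = 331.85 × (1 − 1/7.23) = 285.95 K.
Converting, 285.95 K = 12.80°C.

12.80 °C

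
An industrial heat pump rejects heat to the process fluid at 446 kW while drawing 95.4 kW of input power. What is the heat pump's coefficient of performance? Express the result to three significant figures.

The first law gives Q̇_H = Q̇_C + Ẇ, so the three rates are Q̇_C = 350.6, Q̇_H = 446.0, Ẇ = 95.40 kW.
COP_HP = Q̇_H/Ẇ = 446.0/95.40 = 4.675.

4.68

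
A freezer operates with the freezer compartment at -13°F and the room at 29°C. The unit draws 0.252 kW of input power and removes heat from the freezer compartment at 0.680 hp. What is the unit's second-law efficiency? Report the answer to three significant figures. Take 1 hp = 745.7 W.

0.438

Converting, Q̇_C = 0.6800 hp = 0.5071 kW, so COP_actual = Q̇_C/Ẇ = 0.5071/0.2520 = 2.012.
In absolute terms T_C = 248.15 K and T_H = 302.15 K, so ΔT = 54.00 K.
COP_Carnot = T_C/ΔT = 248.15/54.00 = 4.595.
η_II = COP_actual/COP_Carnot = 2.012/4.595 = 0.4379.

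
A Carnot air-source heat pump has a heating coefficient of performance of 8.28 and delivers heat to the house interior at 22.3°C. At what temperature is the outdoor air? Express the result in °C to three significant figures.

-13.4 °C

COP_HP = T_H/(T_H − T_C) gives T_H − T_C = T_H/COP.
With T_H = 295.45 K, T_C = 295.45 × (1 − 1/8.28) = 259.77 K.
Converting, 259.77 K = -13.38°C.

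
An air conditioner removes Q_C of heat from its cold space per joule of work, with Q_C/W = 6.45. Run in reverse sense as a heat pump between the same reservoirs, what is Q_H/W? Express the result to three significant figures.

7.45

The first law on one cycle gives Q_H = Q_C + W, so Q_H/W = Q_C/W + 1.
COP_HP = COP_R + 1 = 6.45 + 1 = 7.45.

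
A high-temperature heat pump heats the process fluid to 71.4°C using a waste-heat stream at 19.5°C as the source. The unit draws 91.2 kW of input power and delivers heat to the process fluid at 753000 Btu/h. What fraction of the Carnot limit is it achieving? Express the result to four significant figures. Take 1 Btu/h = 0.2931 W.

0.3645

Converting, Q̇_H = 753000 Btu/h = 220.7 kW, so COP_actual = Q̇_H/Ẇ = 220.7/91.20 = 2.420.
In absolute terms T_C = 292.65 K and T_H = 344.55 K, so ΔT = 51.90 K.
COP_Carnot = T_H/ΔT = 344.55/51.90 = 6.639.
η_II = COP_actual/COP_Carnot = 2.420/6.639 = 0.3645.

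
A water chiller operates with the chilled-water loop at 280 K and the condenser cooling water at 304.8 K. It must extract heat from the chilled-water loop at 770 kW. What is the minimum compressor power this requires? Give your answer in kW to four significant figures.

The reservoir spacing is ΔT = 304.8 − 280 = 24.80 K.
COP_Carnot = T_C/ΔT = 280.00/24.80 = 11.29.
Ẇ_min = Q̇/COP_Carnot = 770.0/11.29 = 68.20 kW.

68.20 kW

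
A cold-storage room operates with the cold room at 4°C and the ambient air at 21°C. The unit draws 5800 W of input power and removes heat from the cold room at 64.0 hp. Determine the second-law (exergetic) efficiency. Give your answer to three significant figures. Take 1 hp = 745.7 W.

0.505

Converting, Q̇_C = 64.00 hp = 47720 W, so COP_actual = Q̇_C/Ẇ = 47720/5800 = 8.228.
In absolute terms T_C = 277.15 K and T_H = 294.15 K, so ΔT = 17.00 K.
COP_Carnot = T_C/ΔT = 277.15/17.00 = 16.30.
η_II = COP_actual/COP_Carnot = 8.228/16.30 = 0.5047.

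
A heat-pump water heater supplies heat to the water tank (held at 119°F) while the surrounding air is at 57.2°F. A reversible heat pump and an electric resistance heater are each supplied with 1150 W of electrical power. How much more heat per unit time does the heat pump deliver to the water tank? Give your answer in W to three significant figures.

In absolute terms T_C = 287.15 K and T_H = 321.48 K, so ΔT = 34.33 K.
COP_Carnot = T_H/ΔT = 321.48/34.33 = 9.364.
The heat pump delivers Q̇_H = COP × Ẇ = 10770 W; the resistance heater delivers Ẇ = 1150 W.
Extra = (COP − 1)·Ẇ = 9618 W.

9620 W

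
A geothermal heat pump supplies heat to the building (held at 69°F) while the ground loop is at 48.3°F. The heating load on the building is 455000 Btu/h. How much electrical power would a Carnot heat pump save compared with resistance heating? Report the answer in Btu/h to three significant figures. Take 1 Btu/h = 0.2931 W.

In absolute terms T_C = 282.21 K and T_H = 293.71 K, so ΔT = 11.50 K.
COP_Carnot = T_H/ΔT = 293.71/11.50 = 25.54.
Resistance heating needs Ẇ_res = Q̇_H = 455000 Btu/h; the reversible heat pump needs only Ẇ_hp = Q̇_H/COP = 17820 Btu/h.
Saving = 455000 − 17820 = 437200 Btu/h.

437000 Btu/h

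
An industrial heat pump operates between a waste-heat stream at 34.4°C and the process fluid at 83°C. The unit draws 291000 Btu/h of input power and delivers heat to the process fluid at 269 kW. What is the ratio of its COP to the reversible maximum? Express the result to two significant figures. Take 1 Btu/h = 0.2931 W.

0.43

Converting, Q̇_H = 269.0 kW = 917800 Btu/h, so COP_actual = Q̇_H/Ẇ = 917800/291000 = 3.154.
In absolute terms T_C = 307.55 K and T_H = 356.15 K, so ΔT = 48.60 K.
COP_Carnot = T_H/ΔT = 356.15/48.60 = 7.328.
η_II = COP_actual/COP_Carnot = 3.154/7.328 = 0.4304.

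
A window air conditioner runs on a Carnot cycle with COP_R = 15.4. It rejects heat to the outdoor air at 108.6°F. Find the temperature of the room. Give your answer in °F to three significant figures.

73.9 °F

For a Carnot refrigerator COP_R = T_C/(T_H − T_C), so T_C = COP·T_H/(1 + COP).
With T_H = 315.71 K, T_C = 15.4 × 315.71/16.40 = 296.46 K.
Converting, 296.46 K = 73.95°F.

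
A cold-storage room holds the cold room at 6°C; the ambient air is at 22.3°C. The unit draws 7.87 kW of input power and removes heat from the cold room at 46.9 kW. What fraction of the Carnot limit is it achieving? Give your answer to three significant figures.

0.348

COP_actual = Q̇_C/Ẇ = 46.90/7.870 = 5.959.
In absolute terms T_C = 279.15 K and T_H = 295.45 K, so ΔT = 16.30 K.
COP_Carnot = T_C/ΔT = 279.15/16.30 = 17.13.
η_II = COP_actual/COP_Carnot = 5.959/17.13 = 0.3480.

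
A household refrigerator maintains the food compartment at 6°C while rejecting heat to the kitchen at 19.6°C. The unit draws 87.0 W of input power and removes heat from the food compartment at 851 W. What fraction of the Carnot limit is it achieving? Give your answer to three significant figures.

COP_actual = Q̇_C/Ẇ = 851.0/87.00 = 9.782.
In absolute terms T_C = 279.15 K and T_H = 292.75 K, so ΔT = 13.60 K.
COP_Carnot = T_C/ΔT = 279.15/13.60 = 20.53.
η_II = COP_actual/COP_Carnot = 9.782/20.53 = 0.4766.

0.477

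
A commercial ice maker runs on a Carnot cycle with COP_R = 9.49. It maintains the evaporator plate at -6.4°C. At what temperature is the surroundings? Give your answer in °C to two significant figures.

22 °C

COP_R = T_C/(T_H − T_C) gives T_H − T_C = T_C/COP.
With T_C = 266.75 K, T_H = 266.75 × (1 + 1/9.49) = 294.86 K.
Converting, 294.86 K = 21.71°C.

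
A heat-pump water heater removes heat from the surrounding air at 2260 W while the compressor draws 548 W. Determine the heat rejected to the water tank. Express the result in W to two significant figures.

For a cyclic device the first law requires Q̇_H = Q̇_C + Ẇ.
Q̇_H = Q̇_C + Ẇ = 2808 W.

2800 W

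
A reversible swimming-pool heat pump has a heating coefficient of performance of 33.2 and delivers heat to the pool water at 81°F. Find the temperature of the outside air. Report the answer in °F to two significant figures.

COP_HP = T_H/(T_H − T_C) gives T_H − T_C = T_H/COP.
With T_H = 300.37 K, T_C = 300.37 × (1 − 1/33.2) = 291.32 K.
Converting, 291.32 K = 64.71°F.

65 °F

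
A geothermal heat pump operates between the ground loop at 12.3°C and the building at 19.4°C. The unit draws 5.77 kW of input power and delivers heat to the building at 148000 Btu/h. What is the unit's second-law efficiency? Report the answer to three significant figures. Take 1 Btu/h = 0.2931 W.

0.182

Converting, Q̇_H = 148000 Btu/h = 43.38 kW, so COP_actual = Q̇_H/Ẇ = 43.38/5.770 = 7.518.
In absolute terms T_C = 285.45 K and T_H = 292.55 K, so ΔT = 7.100 K.
COP_Carnot = T_H/ΔT = 292.55/7.100 = 41.20.
η_II = COP_actual/COP_Carnot = 7.518/41.20 = 0.1825.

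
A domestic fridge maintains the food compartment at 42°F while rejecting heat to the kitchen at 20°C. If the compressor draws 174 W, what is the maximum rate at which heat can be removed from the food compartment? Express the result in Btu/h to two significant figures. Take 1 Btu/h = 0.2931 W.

In absolute terms T_C = 278.71 K and T_H = 293.15 K, so ΔT = 14.44 K.
COP_Carnot = T_C/ΔT = 278.71/14.44 = 19.30.
Q̇_max = COP_Carnot × Ẇ = 19.30 × 174.0 W = 3357 W = 11450 Btu/h.

11000 Btu/h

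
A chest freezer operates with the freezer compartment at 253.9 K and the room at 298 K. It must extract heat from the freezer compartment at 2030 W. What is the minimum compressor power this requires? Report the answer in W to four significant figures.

The reservoir spacing is ΔT = 298 − 253.9 = 44.10 K.
COP_Carnot = T_C/ΔT = 253.90/44.10 = 5.757.
Ẇ_min = Q̇/COP_Carnot = 2030/5.757 = 352.6 W.

352.6 W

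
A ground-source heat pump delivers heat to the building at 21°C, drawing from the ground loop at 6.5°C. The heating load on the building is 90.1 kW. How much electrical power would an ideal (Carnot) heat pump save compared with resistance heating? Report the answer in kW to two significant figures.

In absolute terms T_C = 279.65 K and T_H = 294.15 K, so ΔT = 14.50 K.
COP_Carnot = T_H/ΔT = 294.15/14.50 = 20.29.
Resistance heating needs Ẇ_res = Q̇_H = 90.10 kW; the reversible heat pump needs only Ẇ_hp = Q̇_H/COP = 4.441 kW.
Saving = 90.10 − 4.441 = 85.66 kW.

86 kW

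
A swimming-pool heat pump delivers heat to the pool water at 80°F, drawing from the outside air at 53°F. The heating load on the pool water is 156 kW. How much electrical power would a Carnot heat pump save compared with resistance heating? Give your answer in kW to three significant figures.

148 kW

In absolute terms T_C = 284.82 K and T_H = 299.82 K, so ΔT = 15.00 K.
COP_Carnot = T_H/ΔT = 299.82/15.00 = 19.99.
Resistance heating needs Ẇ_res = Q̇_H = 156.0 kW; the reversible heat pump needs only Ẇ_hp = Q̇_H/COP = 7.805 kW.
Saving = 156.0 − 7.805 = 148.2 kW.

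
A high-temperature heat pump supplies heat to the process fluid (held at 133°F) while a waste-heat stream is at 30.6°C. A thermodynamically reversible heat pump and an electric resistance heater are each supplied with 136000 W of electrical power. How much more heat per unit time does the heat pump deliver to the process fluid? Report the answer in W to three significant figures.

1620000 W

In absolute terms T_C = 303.75 K and T_H = 329.26 K, so ΔT = 25.51 K.
COP_Carnot = T_H/ΔT = 329.26/25.51 = 12.91.
The heat pump delivers Q̇_H = COP × Ẇ = 1755000 W; the resistance heater delivers Ẇ = 136000 W.
Extra = (COP − 1)·Ẇ = 1619000 W.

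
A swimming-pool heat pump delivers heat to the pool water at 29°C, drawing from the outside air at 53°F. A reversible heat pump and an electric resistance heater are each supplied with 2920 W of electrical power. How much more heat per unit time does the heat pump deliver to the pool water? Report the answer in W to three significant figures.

48000 W

In absolute terms T_C = 284.82 K and T_H = 302.15 K, so ΔT = 17.33 K.
COP_Carnot = T_H/ΔT = 302.15/17.33 = 17.43.
The heat pump delivers Q̇_H = COP × Ẇ = 50900 W; the resistance heater delivers Ẇ = 2920 W.
Extra = (COP − 1)·Ẇ = 47980 W.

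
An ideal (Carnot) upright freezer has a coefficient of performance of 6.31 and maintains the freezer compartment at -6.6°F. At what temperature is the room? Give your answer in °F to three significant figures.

65.2 °F

COP_R = T_C/(T_H − T_C) gives T_H − T_C = T_C/COP.
With T_C = 251.71 K, T_H = 251.71 × (1 + 1/6.31) = 291.60 K.
Converting, 291.60 K = 65.20°F.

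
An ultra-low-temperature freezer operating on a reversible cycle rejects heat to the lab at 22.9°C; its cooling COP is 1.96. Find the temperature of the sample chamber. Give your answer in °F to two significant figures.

For a Carnot refrigerator COP_R = T_C/(T_H − T_C), so T_C = COP·T_H/(1 + COP).
With T_H = 296.05 K, T_C = 1.96 × 296.05/2.960 = 196.03 K.
Converting, 196.03 K = -106.81°F.

-110 °F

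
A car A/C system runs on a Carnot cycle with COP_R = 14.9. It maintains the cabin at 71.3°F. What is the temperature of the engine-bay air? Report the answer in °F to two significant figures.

110 °F

COP_R = T_C/(T_H − T_C) gives T_H − T_C = T_C/COP.
With T_C = 294.98 K, T_H = 294.98 × (1 + 1/14.9) = 314.78 K.
Converting, 314.78 K = 106.94°F.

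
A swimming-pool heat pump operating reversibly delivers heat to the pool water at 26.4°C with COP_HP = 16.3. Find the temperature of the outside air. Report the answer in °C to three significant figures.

COP_HP = T_H/(T_H − T_C) gives T_H − T_C = T_H/COP.
With T_H = 299.55 K, T_C = 299.55 × (1 − 1/16.3) = 281.17 K.
Converting, 281.17 K = 8.02°C.

8.02 °C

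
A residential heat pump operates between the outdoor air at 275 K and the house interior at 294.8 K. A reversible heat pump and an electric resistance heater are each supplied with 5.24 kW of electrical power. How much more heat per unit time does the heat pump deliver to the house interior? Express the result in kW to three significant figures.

72.8 kW

The reservoir spacing is ΔT = 294.8 − 275 = 19.80 K.
COP_Carnot = T_H/ΔT = 294.80/19.80 = 14.89.
The heat pump delivers Q̇_H = COP × Ẇ = 78.02 kW; the resistance heater delivers Ẇ = 5.240 kW.
Extra = (COP − 1)·Ẇ = 72.78 kW.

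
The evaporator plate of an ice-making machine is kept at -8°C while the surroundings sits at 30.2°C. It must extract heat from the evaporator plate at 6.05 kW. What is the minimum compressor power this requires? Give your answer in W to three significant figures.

In absolute terms T_C = 265.15 K and T_H = 303.35 K, so ΔT = 38.20 K.
COP_Carnot = T_C/ΔT = 265.15/38.20 = 6.941.
Ẇ_min = Q̇/COP_Carnot = 6.050/6.941 = 0.8716 kW = 871.6 W.

872 W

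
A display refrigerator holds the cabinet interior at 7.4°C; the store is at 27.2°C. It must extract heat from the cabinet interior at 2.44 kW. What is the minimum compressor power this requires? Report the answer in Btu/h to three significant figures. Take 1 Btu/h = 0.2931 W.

588 Btu/h

In absolute terms T_C = 280.55 K and T_H = 300.35 K, so ΔT = 19.80 K.
COP_Carnot = T_C/ΔT = 280.55/19.80 = 14.17.
Ẇ_min = Q̇/COP_Carnot = 2.440/14.17 = 0.1722 kW = 587.5 Btu/h.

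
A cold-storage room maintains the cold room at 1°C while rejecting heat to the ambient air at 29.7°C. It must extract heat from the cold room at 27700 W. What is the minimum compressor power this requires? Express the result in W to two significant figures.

2900 W

In absolute terms T_C = 274.15 K and T_H = 302.85 K, so ΔT = 28.70 K.
COP_Carnot = T_C/ΔT = 274.15/28.70 = 9.552.
Ẇ_min = Q̇/COP_Carnot = 27700/9.552 = 2900 W.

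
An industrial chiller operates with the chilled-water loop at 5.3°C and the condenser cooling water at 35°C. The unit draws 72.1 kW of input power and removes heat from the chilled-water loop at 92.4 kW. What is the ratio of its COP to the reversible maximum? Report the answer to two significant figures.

COP_actual = Q̇_C/Ẇ = 92.40/72.10 = 1.282.
In absolute terms T_C = 278.45 K and T_H = 308.15 K, so ΔT = 29.70 K.
COP_Carnot = T_C/ΔT = 278.45/29.70 = 9.375.
η_II = COP_actual/COP_Carnot = 1.282/9.375 = 0.1367.

0.14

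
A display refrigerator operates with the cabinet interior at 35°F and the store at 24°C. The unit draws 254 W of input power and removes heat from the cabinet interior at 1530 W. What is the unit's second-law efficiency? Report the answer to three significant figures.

0.490

COP_actual = Q̇_C/Ẇ = 1530/254.0 = 6.024.
In absolute terms T_C = 274.82 K and T_H = 297.15 K, so ΔT = 22.33 K.
COP_Carnot = T_C/ΔT = 274.82/22.33 = 12.31.
η_II = COP_actual/COP_Carnot = 6.024/12.31 = 0.4895.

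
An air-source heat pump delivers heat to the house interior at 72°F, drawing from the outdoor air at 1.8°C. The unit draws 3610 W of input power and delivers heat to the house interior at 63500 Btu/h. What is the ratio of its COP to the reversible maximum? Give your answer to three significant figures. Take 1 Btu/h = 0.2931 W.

0.356

Converting, Q̇_H = 63500 Btu/h = 18610 W, so COP_actual = Q̇_H/Ẇ = 18610/3610 = 5.156.
In absolute terms T_C = 274.95 K and T_H = 295.37 K, so ΔT = 20.42 K.
COP_Carnot = T_H/ΔT = 295.37/20.42 = 14.46.
η_II = COP_actual/COP_Carnot = 5.156/14.46 = 0.3565.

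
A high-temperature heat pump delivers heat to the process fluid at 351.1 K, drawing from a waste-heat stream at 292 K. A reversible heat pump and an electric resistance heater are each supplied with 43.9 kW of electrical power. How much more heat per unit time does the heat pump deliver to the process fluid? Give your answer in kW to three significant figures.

The reservoir spacing is ΔT = 351.1 − 292 = 59.10 K.
COP_Carnot = T_H/ΔT = 351.10/59.10 = 5.941.
The heat pump delivers Q̇_H = COP × Ẇ = 260.8 kW; the resistance heater delivers Ẇ = 43.90 kW.
Extra = (COP − 1)·Ẇ = 216.9 kW.

217 kW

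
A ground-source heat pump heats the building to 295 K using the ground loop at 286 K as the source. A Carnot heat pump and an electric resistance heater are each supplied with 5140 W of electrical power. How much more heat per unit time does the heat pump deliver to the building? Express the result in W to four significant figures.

163300 W

The reservoir spacing is ΔT = 295 − 286 = 9.000 K.
COP_Carnot = T_H/ΔT = 295.00/9.000 = 32.78.
The heat pump delivers Q̇_H = COP × Ẇ = 168500 W; the resistance heater delivers Ẇ = 5140 W.
Extra = (COP − 1)·Ẇ = 163300 W.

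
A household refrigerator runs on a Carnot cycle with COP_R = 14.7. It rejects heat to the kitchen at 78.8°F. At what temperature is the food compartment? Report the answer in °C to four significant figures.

For a Carnot refrigerator COP_R = T_C/(T_H − T_C), so T_C = COP·T_H/(1 + COP).
With T_H = 299.15 K, T_C = 14.7 × 299.15/15.70 = 280.10 K.
Converting, 280.10 K = 6.95°C.

6.946 °C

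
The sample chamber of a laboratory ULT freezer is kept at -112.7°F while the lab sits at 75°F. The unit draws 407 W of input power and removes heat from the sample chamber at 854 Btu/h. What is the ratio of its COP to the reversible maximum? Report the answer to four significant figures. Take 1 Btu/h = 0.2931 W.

Converting, Q̇_C = 854.0 Btu/h = 250.3 W, so COP_actual = Q̇_C/Ẇ = 250.3/407.0 = 0.6150.
In absolute terms T_C = 192.76 K and T_H = 297.04 K, so ΔT = 104.3 K.
COP_Carnot = T_C/ΔT = 192.76/104.3 = 1.849.
η_II = COP_actual/COP_Carnot = 0.6150/1.849 = 0.3327.

0.3327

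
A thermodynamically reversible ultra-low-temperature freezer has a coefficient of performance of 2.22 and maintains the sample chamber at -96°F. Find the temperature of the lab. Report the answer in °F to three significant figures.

67.8 °F

COP_R = T_C/(T_H − T_C) gives T_H − T_C = T_C/COP.
With T_C = 202.04 K, T_H = 202.04 × (1 + 1/2.22) = 293.05 K.
Converting, 293.05 K = 67.82°F.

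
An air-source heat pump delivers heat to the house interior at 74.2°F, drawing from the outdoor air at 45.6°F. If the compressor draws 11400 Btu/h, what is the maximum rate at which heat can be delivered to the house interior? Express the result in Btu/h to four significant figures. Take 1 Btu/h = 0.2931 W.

In absolute terms T_C = 280.71 K and T_H = 296.59 K, so ΔT = 15.89 K.
COP_Carnot = T_H/ΔT = 296.59/15.89 = 18.67.
Q̇_max = COP_Carnot × Ẇ = 18.67 × 11400 Btu/h = 212800 Btu/h.

212800 Btu/h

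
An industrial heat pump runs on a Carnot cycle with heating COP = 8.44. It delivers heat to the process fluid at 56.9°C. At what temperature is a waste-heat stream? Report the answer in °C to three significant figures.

COP_HP = T_H/(T_H − T_C) gives T_H − T_C = T_H/COP.
With T_H = 330.05 K, T_C = 330.05 × (1 − 1/8.44) = 290.94 K.
Converting, 290.94 K = 17.79°C.

17.8 °C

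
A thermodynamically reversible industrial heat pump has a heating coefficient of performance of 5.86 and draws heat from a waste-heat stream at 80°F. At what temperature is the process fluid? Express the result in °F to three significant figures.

191 °F

COP_HP = T_H/(T_H − T_C) rearranges to T_H = COP·T_C/(COP − 1).
With T_C = 299.82 K, T_H = 5.86 × 299.82/4.860 = 361.51 K.
Converting, 361.51 K = 191.04°F.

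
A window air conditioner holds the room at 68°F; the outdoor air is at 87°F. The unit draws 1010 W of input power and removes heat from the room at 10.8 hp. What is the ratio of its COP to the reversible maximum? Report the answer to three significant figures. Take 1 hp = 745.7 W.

0.287

Converting, Q̇_C = 10.80 hp = 8054 W, so COP_actual = Q̇_C/Ẇ = 8054/1010 = 7.974.
In absolute terms T_C = 293.15 K and T_H = 303.71 K, so ΔT = 10.56 K.
COP_Carnot = T_C/ΔT = 293.15/10.56 = 27.77.
η_II = COP_actual/COP_Carnot = 7.974/27.77 = 0.2871.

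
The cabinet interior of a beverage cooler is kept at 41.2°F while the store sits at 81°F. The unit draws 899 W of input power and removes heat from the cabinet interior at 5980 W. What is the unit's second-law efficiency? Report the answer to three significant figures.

0.529

COP_actual = Q̇_C/Ẇ = 5980/899.0 = 6.652.
In absolute terms T_C = 278.26 K and T_H = 300.37 K, so ΔT = 22.11 K.
COP_Carnot = T_C/ΔT = 278.26/22.11 = 12.58.
η_II = COP_actual/COP_Carnot = 6.652/12.58 = 0.5286.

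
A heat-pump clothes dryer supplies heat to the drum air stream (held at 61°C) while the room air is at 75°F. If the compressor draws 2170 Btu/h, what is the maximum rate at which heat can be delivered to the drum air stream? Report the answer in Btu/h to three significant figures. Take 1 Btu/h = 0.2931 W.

In absolute terms T_C = 297.04 K and T_H = 334.15 K, so ΔT = 37.11 K.
COP_Carnot = T_H/ΔT = 334.15/37.11 = 9.004.
Q̇_max = COP_Carnot × Ẇ = 9.004 × 2170 Btu/h = 19540 Btu/h.

19500 Btu/h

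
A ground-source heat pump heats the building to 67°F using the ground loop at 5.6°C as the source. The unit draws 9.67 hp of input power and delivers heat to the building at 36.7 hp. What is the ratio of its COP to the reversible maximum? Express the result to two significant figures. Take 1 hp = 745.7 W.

COP_actual = Q̇_H/Ẇ = 36.70/9.670 = 3.795.
In absolute terms T_C = 278.75 K and T_H = 292.59 K, so ΔT = 13.84 K.
COP_Carnot = T_H/ΔT = 292.59/13.84 = 21.13.
η_II = COP_actual/COP_Carnot = 3.795/21.13 = 0.1796.

0.18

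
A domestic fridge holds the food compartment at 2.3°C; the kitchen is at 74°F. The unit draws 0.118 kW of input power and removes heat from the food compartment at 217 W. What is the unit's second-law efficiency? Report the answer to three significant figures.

0.140

Converting, Q̇_C = 217.0 W = 0.2170 kW, so COP_actual = Q̇_C/Ẇ = 0.2170/0.1180 = 1.839.
In absolute terms T_C = 275.45 K and T_H = 296.48 K, so ΔT = 21.03 K.
COP_Carnot = T_C/ΔT = 275.45/21.03 = 13.10.
η_II = COP_actual/COP_Carnot = 1.839/13.10 = 0.1404.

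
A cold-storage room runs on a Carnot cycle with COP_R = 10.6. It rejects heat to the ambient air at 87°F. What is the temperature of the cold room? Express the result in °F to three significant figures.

For a Carnot refrigerator COP_R = T_C/(T_H − T_C), so T_C = COP·T_H/(1 + COP).
With T_H = 303.71 K, T_C = 10.6 × 303.71/11.60 = 277.52 K.
Converting, 277.52 K = 39.87°F.

39.9 °F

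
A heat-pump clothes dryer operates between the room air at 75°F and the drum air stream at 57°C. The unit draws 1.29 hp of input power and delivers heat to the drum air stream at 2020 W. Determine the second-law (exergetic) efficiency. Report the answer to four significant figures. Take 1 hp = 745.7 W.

0.2106

Converting, Q̇_H = 2020 W = 2.709 hp, so COP_actual = Q̇_H/Ẇ = 2.709/1.290 = 2.100.
In absolute terms T_C = 297.04 K and T_H = 330.15 K, so ΔT = 33.11 K.
COP_Carnot = T_H/ΔT = 330.15/33.11 = 9.971.
η_II = COP_actual/COP_Carnot = 2.100/9.971 = 0.2106.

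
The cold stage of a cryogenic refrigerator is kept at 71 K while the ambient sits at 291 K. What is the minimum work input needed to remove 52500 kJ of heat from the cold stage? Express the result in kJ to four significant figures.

The reservoir spacing is ΔT = 291 − 71 = 220.0 K.
The reversible limit is COP_R = T_C/ΔT = 0.3227, so W_min = Q_C/COP = Q_C·ΔT/T_C.
W_min = 52500 × 220.0/71.00 = 162700 kJ.

162700 kJ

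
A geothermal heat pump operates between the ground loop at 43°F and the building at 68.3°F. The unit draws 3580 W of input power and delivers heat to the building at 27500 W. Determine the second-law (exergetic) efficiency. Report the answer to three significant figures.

COP_actual = Q̇_H/Ẇ = 27500/3580 = 7.682.
In absolute terms T_C = 279.26 K and T_H = 293.32 K, so ΔT = 14.06 K.
COP_Carnot = T_H/ΔT = 293.32/14.06 = 20.87.
η_II = COP_actual/COP_Carnot = 7.682/20.87 = 0.3681.

0.368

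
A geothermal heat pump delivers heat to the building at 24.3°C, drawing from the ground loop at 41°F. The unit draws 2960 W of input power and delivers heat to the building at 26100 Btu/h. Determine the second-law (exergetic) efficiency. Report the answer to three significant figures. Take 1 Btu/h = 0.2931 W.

0.168

Converting, Q̇_H = 26100 Btu/h = 7650 W, so COP_actual = Q̇_H/Ẇ = 7650/2960 = 2.584.
In absolute terms T_C = 278.15 K and T_H = 297.45 K, so ΔT = 19.30 K.
COP_Carnot = T_H/ΔT = 297.45/19.30 = 15.41.
η_II = COP_actual/COP_Carnot = 2.584/15.41 = 0.1677.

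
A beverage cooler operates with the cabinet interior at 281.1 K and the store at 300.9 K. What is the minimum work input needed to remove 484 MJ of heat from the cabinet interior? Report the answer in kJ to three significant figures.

34100 kJ

The reservoir spacing is ΔT = 300.9 − 281.1 = 19.80 K.
The reversible limit is COP_R = T_C/ΔT = 14.20, so W_min = Q_C/COP = Q_C·ΔT/T_C.
W_min = 484.0 × 19.80/281.10 = 34.09 MJ = 34090 kJ.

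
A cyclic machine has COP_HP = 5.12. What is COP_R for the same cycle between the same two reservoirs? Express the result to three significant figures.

Since Q_H = Q_C + W for any cycle, COP_R = Q_C/W = Q_H/W − 1.
COP_R = 5.12 − 1 = 4.12.

4.12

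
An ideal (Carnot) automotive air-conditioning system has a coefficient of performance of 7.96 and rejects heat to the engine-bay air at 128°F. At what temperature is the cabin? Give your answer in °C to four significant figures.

For a Carnot refrigerator COP_R = T_C/(T_H − T_C), so T_C = COP·T_H/(1 + COP).
With T_H = 326.48 K, T_C = 7.96 × 326.48/8.960 = 290.05 K.
Converting, 290.05 K = 16.90°C.

16.90 °C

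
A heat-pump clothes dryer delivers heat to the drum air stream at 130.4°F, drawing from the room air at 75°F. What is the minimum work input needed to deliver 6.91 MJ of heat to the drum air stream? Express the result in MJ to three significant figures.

0.649 MJ

In absolute terms T_C = 297.04 K and T_H = 327.82 K, so ΔT = 30.78 K.
The reversible limit is COP_HP = T_H/ΔT = 10.65, so W_min = Q_H/COP = Q_H·ΔT/T_H.
W_min = 6.910 × 30.78/327.82 = 0.6488 MJ.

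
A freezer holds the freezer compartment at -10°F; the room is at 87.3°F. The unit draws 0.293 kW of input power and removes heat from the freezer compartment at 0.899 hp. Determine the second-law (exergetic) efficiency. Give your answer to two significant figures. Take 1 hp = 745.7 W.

Converting, Q̇_C = 0.8990 hp = 0.6704 kW, so COP_actual = Q̇_C/Ẇ = 0.6704/0.2930 = 2.288.
In absolute terms T_C = 249.82 K and T_H = 303.87 K, so ΔT = 54.06 K.
COP_Carnot = T_C/ΔT = 249.82/54.06 = 4.621.
η_II = COP_actual/COP_Carnot = 2.288/4.621 = 0.4951.

0.50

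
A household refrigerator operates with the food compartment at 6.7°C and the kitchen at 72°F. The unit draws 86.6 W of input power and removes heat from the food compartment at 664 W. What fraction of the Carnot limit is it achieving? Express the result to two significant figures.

COP_actual = Q̇_C/Ẇ = 664.0/86.60 = 7.667.
In absolute terms T_C = 279.85 K and T_H = 295.37 K, so ΔT = 15.52 K.
COP_Carnot = T_C/ΔT = 279.85/15.52 = 18.03.
η_II = COP_actual/COP_Carnot = 7.667/18.03 = 0.4253.

0.43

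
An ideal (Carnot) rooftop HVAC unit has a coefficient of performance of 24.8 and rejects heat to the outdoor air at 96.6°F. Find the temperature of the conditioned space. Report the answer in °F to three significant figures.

75.0 °F

For a Carnot refrigerator COP_R = T_C/(T_H − T_C), so T_C = COP·T_H/(1 + COP).
With T_H = 309.04 K, T_C = 24.8 × 309.04/25.80 = 297.06 K.
Converting, 297.06 K = 75.04°F.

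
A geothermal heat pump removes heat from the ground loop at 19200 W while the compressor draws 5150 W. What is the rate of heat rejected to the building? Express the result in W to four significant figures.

24350 W

For a cyclic device the first law requires Q̇_H = Q̇_C + Ẇ.
Q̇_H = Q̇_C + Ẇ = 24350 W.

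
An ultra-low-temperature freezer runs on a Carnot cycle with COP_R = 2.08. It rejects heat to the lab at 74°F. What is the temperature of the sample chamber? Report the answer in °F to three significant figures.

-99.3 °F

For a Carnot refrigerator COP_R = T_C/(T_H − T_C), so T_C = COP·T_H/(1 + COP).
With T_H = 296.48 K, T_C = 2.08 × 296.48/3.080 = 200.22 K.
Converting, 200.22 K = -99.27°F.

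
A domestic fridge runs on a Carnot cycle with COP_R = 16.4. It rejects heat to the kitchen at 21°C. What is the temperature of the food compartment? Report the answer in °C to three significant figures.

For a Carnot refrigerator COP_R = T_C/(T_H − T_C), so T_C = COP·T_H/(1 + COP).
With T_H = 294.15 K, T_C = 16.4 × 294.15/17.40 = 277.24 K.
Converting, 277.24 K = 4.09°C.

4.09 °C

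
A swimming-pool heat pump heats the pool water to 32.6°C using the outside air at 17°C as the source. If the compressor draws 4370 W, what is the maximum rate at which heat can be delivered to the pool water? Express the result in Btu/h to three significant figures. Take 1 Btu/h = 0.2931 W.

In absolute terms T_C = 290.15 K and T_H = 305.75 K, so ΔT = 15.60 K.
COP_Carnot = T_H/ΔT = 305.75/15.60 = 19.60.
Q̇_max = COP_Carnot × Ẇ = 19.60 × 4370 W = 85650 W = 292200 Btu/h.

292000 Btu/h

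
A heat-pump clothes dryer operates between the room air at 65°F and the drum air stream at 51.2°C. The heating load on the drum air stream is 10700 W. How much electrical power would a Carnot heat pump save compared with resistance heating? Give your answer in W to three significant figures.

In absolute terms T_C = 291.48 K and T_H = 324.35 K, so ΔT = 32.87 K.
COP_Carnot = T_H/ΔT = 324.35/32.87 = 9.869.
Resistance heating needs Ẇ_res = Q̇_H = 10700 W; the reversible heat pump needs only Ẇ_hp = Q̇_H/COP = 1084 W.
Saving = 10700 − 1084 = 9616 W.

9620 W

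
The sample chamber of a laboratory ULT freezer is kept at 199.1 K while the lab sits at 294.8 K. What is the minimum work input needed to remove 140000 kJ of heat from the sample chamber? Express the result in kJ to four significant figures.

The reservoir spacing is ΔT = 294.8 − 199.1 = 95.70 K.
The reversible limit is COP_R = T_C/ΔT = 2.080, so W_min = Q_C/COP = Q_C·ΔT/T_C.
W_min = 140000 × 95.70/199.10 = 67290 kJ.

67290 kJ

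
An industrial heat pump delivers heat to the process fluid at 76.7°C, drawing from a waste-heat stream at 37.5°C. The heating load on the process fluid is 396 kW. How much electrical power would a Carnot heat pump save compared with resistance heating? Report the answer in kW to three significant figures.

In absolute terms T_C = 310.65 K and T_H = 349.85 K, so ΔT = 39.20 K.
COP_Carnot = T_H/ΔT = 349.85/39.20 = 8.925.
Resistance heating needs Ẇ_res = Q̇_H = 396.0 kW; the reversible heat pump needs only Ẇ_hp = Q̇_H/COP = 44.37 kW.
Saving = 396.0 − 44.37 = 351.6 kW.

352 kW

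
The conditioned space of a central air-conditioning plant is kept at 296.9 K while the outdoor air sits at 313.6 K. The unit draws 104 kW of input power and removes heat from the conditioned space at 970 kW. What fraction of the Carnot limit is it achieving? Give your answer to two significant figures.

0.52

COP_actual = Q̇_C/Ẇ = 970.0/104.0 = 9.327.
The reservoir spacing is ΔT = 313.6 − 296.9 = 16.70 K.
COP_Carnot = T_C/ΔT = 296.90/16.70 = 17.78.
η_II = COP_actual/COP_Carnot = 9.327/17.78 = 0.5246.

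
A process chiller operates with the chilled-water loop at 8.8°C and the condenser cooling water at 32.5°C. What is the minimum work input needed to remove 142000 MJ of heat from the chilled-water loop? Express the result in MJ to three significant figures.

11900 MJ

In absolute terms T_C = 281.95 K and T_H = 305.65 K, so ΔT = 23.70 K.
The reversible limit is COP_R = T_C/ΔT = 11.90, so W_min = Q_C/COP = Q_C·ΔT/T_C.
W_min = 142000 × 23.70/281.95 = 11940 MJ.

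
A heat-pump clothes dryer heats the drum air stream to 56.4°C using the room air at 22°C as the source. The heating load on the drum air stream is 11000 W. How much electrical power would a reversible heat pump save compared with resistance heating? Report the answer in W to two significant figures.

9900 W

In absolute terms T_C = 295.15 K and T_H = 329.55 K, so ΔT = 34.40 K.
COP_Carnot = T_H/ΔT = 329.55/34.40 = 9.580.
Resistance heating needs Ẇ_res = Q̇_H = 11000 W; the reversible heat pump needs only Ẇ_hp = Q̇_H/COP = 1148 W.
Saving = 11000 − 1148 = 9852 W.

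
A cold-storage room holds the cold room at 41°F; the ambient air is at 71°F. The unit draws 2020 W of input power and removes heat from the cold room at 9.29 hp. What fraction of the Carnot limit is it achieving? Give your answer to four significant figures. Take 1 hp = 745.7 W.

Converting, Q̇_C = 9.290 hp = 6928 W, so COP_actual = Q̇_C/Ẇ = 6928/2020 = 3.429.
In absolute terms T_C = 278.15 K and T_H = 294.82 K, so ΔT = 16.67 K.
COP_Carnot = T_C/ΔT = 278.15/16.67 = 16.69.
η_II = COP_actual/COP_Carnot = 3.429/16.69 = 0.2055.

0.2055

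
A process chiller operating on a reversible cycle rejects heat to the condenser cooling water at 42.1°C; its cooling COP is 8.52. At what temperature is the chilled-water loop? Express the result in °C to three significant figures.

8.99 °C

For a Carnot refrigerator COP_R = T_C/(T_H − T_C), so T_C = COP·T_H/(1 + COP).
With T_H = 315.25 K, T_C = 8.52 × 315.25/9.520 = 282.14 K.
Converting, 282.14 K = 8.99°C.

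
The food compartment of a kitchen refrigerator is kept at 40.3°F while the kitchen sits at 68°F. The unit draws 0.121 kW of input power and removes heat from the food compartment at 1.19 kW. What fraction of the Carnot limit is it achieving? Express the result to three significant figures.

COP_actual = Q̇_C/Ẇ = 1.190/0.1210 = 9.835.
In absolute terms T_C = 277.76 K and T_H = 293.15 K, so ΔT = 15.39 K.
COP_Carnot = T_C/ΔT = 277.76/15.39 = 18.05.
η_II = COP_actual/COP_Carnot = 9.835/18.05 = 0.5449.

0.545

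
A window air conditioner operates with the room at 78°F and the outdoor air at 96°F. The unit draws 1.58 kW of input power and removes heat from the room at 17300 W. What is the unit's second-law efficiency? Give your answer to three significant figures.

Converting, Q̇_C = 17300 W = 17.30 kW, so COP_actual = Q̇_C/Ẇ = 17.30/1.580 = 10.95.
In absolute terms T_C = 298.71 K and T_H = 308.71 K, so ΔT = 10.00 K.
COP_Carnot = T_C/ΔT = 298.71/10.00 = 29.87.
η_II = COP_actual/COP_Carnot = 10.95/29.87 = 0.3666.

0.367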